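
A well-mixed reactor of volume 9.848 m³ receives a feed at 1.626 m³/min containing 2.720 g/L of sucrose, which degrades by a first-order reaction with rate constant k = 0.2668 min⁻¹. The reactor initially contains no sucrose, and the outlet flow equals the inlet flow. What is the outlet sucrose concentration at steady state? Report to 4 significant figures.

1.040 g/L

V dC/dt = Q(C_in − C) − k V C.
Steady state (dC/dt = 0): C_ss = Q C_in/(Q + kV) = C_in/(1 + kV/Q).
C_ss = 1.626·2.720/(1.626 + 0.2668·9.848) = 4.42272/4.25345 = 1.03980 g/L.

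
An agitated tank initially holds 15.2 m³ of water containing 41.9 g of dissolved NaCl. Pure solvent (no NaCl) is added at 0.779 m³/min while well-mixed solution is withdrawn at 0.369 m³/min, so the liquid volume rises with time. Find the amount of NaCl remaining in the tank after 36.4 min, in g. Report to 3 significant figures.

22.6 g

Total volume: dV/dt = Q_in − Q_out = 0.41000 m³/min, so V(t) = 15.2 + 0.41000 t and V(36.4) = 30.124 m³.
Solute balance: dm/dt = 0 − Q_out C = −Q_out m/V(t).
dm/m = −Q_out dt/(V₀ + 0.41000 t); integrating gives ln(m/m₀) = −(Q_out/(Q_in−Q_out)) ln(V/V₀).
m = m₀ (V₀/V)^(Q_out/(Q_in−Q_out)) = 41.9 × (15.2/30.124)^(0.90000) = 22.639 g.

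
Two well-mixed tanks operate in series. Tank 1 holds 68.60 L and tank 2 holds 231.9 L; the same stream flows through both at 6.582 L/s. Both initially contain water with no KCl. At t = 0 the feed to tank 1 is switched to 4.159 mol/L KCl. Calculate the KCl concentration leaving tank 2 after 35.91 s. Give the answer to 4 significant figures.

2.083 mol/L

Species balance on tank i: dCᵢ/dt = (Cᵢ₋₁ − Cᵢ)/τᵢ with τᵢ = Vᵢ/Q.
τ₁ = 68.60/6.582 = 10.4224 s; τ₂ = 231.9/6.582 = 35.2325 s.
Solving the cascade with C₁(0)=C₂(0)=0 gives C₂(t) = C_in[1 − (τ₁ e^(−t/τ₁) − τ₂ e^(−t/τ₂))/(τ₁ − τ₂)].
At t = 35.91: e^(−t/τ₁) = 0.0318896, e^(−t/τ₂) = 0.360872.
C₂ = 4.159·[1 − (10.4224·0.0318896 − 35.2325·0.360872)/(-24.8101)] = 4.159·0.500927 = 2.08335 mol/L.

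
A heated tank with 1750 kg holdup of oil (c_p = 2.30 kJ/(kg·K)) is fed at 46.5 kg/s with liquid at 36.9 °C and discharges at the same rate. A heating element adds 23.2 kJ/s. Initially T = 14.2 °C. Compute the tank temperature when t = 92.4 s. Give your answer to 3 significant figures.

Energy balance: M c_p dT/dt = ṁ c_p (T_in − T) + 23.2.
Rearrange: dT/dt = (T_ss − T)/τ with τ = M/ṁ = 37.634 s and T_ss = T_in + Q̇/(ṁ c_p) = 37.117 °C.
Solution: T(t) = T_ss + (T₀ − T_ss) e^(−t/τ).
T(92.4) = 37.117 + (-22.917)·e^(−92.4/37.634) = 37.117 + (-22.917)·0.085846 = 35.150 °C.

35.1 °C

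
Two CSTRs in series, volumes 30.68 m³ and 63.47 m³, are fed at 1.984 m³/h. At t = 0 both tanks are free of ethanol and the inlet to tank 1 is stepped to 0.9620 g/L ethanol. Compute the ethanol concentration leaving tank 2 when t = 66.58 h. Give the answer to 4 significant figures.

0.7418 g/L

Species balance on tank i: dCᵢ/dt = (Cᵢ₋₁ − Cᵢ)/τᵢ with τᵢ = Vᵢ/Q.
τ₁ = 30.68/1.984 = 15.4637 h; τ₂ = 63.47/1.984 = 31.9909 h.
Solving the cascade with C₁(0)=C₂(0)=0 gives C₂(t) = C_in[1 − (τ₁ e^(−t/τ₁) − τ₂ e^(−t/τ₂))/(τ₁ − τ₂)].
At t = 66.58: e^(−t/τ₁) = 0.0134933, e^(−t/τ₂) = 0.124779.
C₂ = 0.9620·[1 − (15.4637·0.0134933 − 31.9909·0.124779)/(-16.5272)] = 0.9620·0.771097 = 0.741796 g/L.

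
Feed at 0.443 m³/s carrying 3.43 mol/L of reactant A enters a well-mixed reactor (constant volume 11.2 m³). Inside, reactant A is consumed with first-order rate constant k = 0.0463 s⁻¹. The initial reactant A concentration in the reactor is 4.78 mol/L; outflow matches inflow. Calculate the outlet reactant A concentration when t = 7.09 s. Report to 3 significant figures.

3.32 mol/L

Accumulation = in − out − consumed: V dC/dt = Q C_in − Q C − k V C.
dC/dt = (Q/V) C_in − (Q/V + k) C; effective rate a = Q/V + k = 0.039554 + 0.0463 = 0.085854 s⁻¹.
C_ss = Q C_in/(Q + kV) = 1.5802 mol/L; C(t) = C_ss + (C₀ − C_ss) e^(−a t).
C(7.09) = 1.5802 + (3.1998)·e^(−0.085854·7.09) = 1.5802 + (3.1998)·0.54406 = 3.3211 mol/L.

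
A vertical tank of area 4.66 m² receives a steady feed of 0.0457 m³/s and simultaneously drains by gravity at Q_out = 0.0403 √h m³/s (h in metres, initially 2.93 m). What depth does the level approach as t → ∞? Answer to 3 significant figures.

1.29 m

Unsteady balance on liquid volume: A dh/dt = Q_in − 0.0403 √h. At steady state dh/dt = 0:
Q_in = 0.0403 √h_ss ⇒ √h_ss = 0.0457/0.0403 = 1.1340.
h_ss = 1.1340² = 1.2859 m. (Since h₀ = 2.93 m > h_ss, the level will fall toward this value.)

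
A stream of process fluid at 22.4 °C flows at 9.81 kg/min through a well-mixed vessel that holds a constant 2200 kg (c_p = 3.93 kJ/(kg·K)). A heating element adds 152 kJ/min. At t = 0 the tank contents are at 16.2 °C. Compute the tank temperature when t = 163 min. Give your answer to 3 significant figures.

21.4 °C

M c_p dT/dt = ṁ c_p (T_in − T) + Q̇.
Rearrange: dT/dt = (T_ss − T)/τ with τ = M/ṁ = 224.26 min and T_ss = T_in + Q̇/(ṁ c_p) = 26.343 °C.
This is linear first-order; T(t) = T_ss + (T₀ − T_ss) e^(−t/τ).
T(163) = 26.343 + (-10.143)·e^(−163/224.26) = 26.343 + (-10.143)·0.48344 = 21.439 °C.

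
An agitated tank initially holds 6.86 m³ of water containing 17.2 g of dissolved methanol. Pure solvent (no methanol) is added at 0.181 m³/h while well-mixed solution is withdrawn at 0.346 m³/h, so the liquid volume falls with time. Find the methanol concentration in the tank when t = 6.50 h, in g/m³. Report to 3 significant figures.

Total volume: dV/dt = Q_in − Q_out = -0.16500 m³/h, so V(t) = 6.86 − 0.16500 t and V(6.50) = 5.7875 m³.
Solute balance: dm/dt = 0 − Q_out C = −Q_out m/V(t).
Separate: dm/m = −Q_out dt/V(t) ⇒ ln(m/m₀) = −(Q_out/(Q_in−Q_out)) ln(V/V₀).
m = m₀ (V₀/V)^(Q_out/(Q_in−Q_out)) = 17.2 × (6.86/5.7875)^(-2.0970) = 12.042 g.
C = m/V = 12.042/5.7875 = 2.0807 g/m³.

2.08 g/m³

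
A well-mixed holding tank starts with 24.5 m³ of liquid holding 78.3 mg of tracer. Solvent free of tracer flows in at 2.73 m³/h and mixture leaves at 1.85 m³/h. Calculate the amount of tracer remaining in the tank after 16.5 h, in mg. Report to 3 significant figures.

Total volume: dV/dt = Q_in − Q_out = 0.88000 m³/h, so V(t) = 24.5 + 0.88000 t and V(16.5) = 39.020 m³.
Species balance (pure solvent in): dm/dt = −Q_out · m/V(t).
Separate: dm/m = −Q_out dt/V(t) ⇒ ln(m/m₀) = −(Q_out/(Q_in−Q_out)) ln(V/V₀).
m = m₀ (V₀/V)^(Q_out/(Q_in−Q_out)) = 78.3 × (24.5/39.020)^(2.1023) = 29.434 mg.

29.4 mg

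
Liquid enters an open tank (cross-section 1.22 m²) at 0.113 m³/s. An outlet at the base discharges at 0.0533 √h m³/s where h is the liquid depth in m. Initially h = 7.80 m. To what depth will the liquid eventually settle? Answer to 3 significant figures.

A dh/dt = Q_in − 0.0533 √h. Steady state requires inflow = outflow:
Q_in = 0.0533 √h_ss ⇒ √h_ss = 0.113/0.0533 = 2.1201.
h_ss = 2.1201² = 4.4947 m. (Since h₀ = 7.80 m > h_ss, the level will fall toward this value.)

4.49 m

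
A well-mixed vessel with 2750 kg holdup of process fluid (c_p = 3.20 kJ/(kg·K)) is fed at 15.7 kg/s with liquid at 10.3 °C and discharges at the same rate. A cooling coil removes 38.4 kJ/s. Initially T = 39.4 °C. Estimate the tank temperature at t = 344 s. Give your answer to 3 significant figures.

13.7 °C

Unsteady energy balance on the tank contents: M c_p dT/dt = ṁ c_p (T_in − T) − 38.4.
Rearrange: dT/dt = (T_ss − T)/τ with τ = M/ṁ = 175.16 s and T_ss = T_in − Q̇/(ṁ c_p) = 9.5357 °C.
This is linear first-order; T(t) = T_ss + (T₀ − T_ss) e^(−t/τ).
T(344) = 9.5357 + (29.864)·e^(−344/175.16) = 9.5357 + (29.864)·0.14031 = 13.726 °C.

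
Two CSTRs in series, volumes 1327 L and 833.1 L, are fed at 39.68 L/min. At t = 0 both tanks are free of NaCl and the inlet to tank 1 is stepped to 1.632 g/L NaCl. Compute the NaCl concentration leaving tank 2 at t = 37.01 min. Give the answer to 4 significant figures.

0.6544 g/L

Time constants: τᵢ = Vᵢ/Q for each well-mixed tank.
τ₁ = 1327/39.68 = 33.4425 min; τ₂ = 833.1/39.68 = 20.9955 min.
Tank 1: C₁ = C_in(1 − e^(−t/τ₁)). Tank 2 (τ₁ ≠ τ₂): C₂ = C_in[1 − (τ₁ e^(−t/τ₁) − τ₂ e^(−t/τ₂))/(τ₁ − τ₂)].
At t = 37.01: e^(−t/τ₁) = 0.330657, e^(−t/τ₂) = 0.171570.
C₂ = 1.632·[1 − (33.4425·0.330657 − 20.9955·0.171570)/(12.4471)] = 1.632·0.401000 = 0.654431 g/L.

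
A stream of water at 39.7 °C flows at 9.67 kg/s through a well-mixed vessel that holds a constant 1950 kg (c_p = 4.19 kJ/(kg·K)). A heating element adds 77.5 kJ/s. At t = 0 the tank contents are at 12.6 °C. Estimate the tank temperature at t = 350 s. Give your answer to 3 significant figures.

36.5 °C

M c_p dT/dt = ṁ c_p (T_in − T) + Q̇.
τ = M/ṁ = 201.65 s; T_ss = T_in + Q̇/(ṁ c_p) = 39.7 + 77.5/(9.67·4.19) = 41.613 °C.
T approaches T_ss exponentially: T(t) = T_ss + (T₀ − T_ss) e^(−t/τ).
T(350) = 41.613 + (-29.013)·e^(−350/201.65) = 41.613 + (-29.013)·0.17629 = 36.498 °C.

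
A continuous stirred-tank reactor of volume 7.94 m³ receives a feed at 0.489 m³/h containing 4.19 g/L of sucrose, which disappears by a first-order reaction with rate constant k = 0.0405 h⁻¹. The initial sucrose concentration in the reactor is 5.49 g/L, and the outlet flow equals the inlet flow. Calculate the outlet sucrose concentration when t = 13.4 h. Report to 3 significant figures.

3.28 g/L

Species balance: V dC/dt = Q C_in − Q C − k V C.
dC/dt = (Q/V) C_in − (Q/V + k) C; effective rate a = Q/V + k = 0.061587 + 0.0405 = 0.10209 h⁻¹.
C_ss = Q C_in/(Q + kV) = 2.5277 g/L; C(t) = C_ss + (C₀ − C_ss) e^(−a t).
C(13.4) = 2.5277 + (2.9623)·e^(−0.10209·13.4) = 2.5277 + (2.9623)·0.25462 = 3.2820 g/L.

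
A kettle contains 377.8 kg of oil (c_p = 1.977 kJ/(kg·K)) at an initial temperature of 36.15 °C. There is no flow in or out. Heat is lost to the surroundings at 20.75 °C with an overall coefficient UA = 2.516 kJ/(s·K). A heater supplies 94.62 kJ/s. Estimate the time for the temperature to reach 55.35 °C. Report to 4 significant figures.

Lumped-capacitance energy balance: M c_p dT/dt = UA(T_amb − T) + Q̇.
τ = M c_p/UA = 296.864 s; T_ss = T_amb + Q̇/UA = 20.75 + 94.62/2.516 = 58.3573 °C.
T(t) = T_ss + (T₀ − T_ss)e^(−t/τ); set T = 55.35:
t = −τ ln[(T − T_ss)/(T₀ − T_ss)] = −296.864 · ln(0.135420) = 593.543 s.

593.5 s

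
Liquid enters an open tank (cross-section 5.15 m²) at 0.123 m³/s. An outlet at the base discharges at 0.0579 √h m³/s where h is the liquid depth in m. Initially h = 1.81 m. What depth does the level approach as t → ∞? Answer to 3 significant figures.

4.51 m

Level balance: A dh/dt = 0.123 − 0.0579 √h. Setting dh/dt = 0:
Q_in = 0.0579 √h_ss ⇒ √h_ss = 0.123/0.0579 = 2.1244.
h_ss = 2.1244² = 4.5129 m. (Since h₀ = 1.81 m < h_ss, the level will rise toward this value.)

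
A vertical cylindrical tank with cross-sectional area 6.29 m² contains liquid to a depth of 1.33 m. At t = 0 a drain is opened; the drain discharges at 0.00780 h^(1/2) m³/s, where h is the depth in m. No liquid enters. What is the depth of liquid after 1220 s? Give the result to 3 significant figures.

0.157 m

With no inflow, A dh/dt = −0.00780 √h.
Separate and integrate: 2(√h − √h₀) = −(0.00780/A) t.
√h = √1.33 − 0.00780·1220/(2·6.29) = 1.1533 − 0.75644 = 0.39682.
h = 0.39682² = 0.15746 m.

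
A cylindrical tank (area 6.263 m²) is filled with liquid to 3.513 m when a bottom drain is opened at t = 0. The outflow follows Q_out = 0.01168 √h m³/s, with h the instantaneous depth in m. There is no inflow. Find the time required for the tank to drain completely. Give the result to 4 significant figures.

2010 s

Accumulation of liquid (constant cross-section A): A dh/dt = −0.01168 √h.
∫ h^(−1/2) dh = −(0.01168/A) ∫ dt, giving 2√h = 2√h₀ − (0.01168/A) t.
Tank is empty when √h = 0: t_empty = 2A√h₀/0.01168.
t_empty = 2·6.263·√3.513/0.01168 = 12.5260·1.87430/0.01168 = 2010.06 s.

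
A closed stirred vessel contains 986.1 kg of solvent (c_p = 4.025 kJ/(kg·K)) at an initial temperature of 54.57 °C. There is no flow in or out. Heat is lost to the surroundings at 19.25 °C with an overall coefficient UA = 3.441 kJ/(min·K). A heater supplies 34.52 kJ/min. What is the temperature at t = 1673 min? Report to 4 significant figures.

35.21 °C

Lumped-capacitance energy balance: M c_p dT/dt = UA(T_amb − T) + Q̇.
dT/dt = (T_ss − T)/τ with T_ss = T_amb + Q̇/UA = 19.25 + 34.52/3.441 = 29.2820 °C, τ = M c_p/UA = 986.1·4.025/3.441 = 1153.46 min.
This is linear first-order; T(t) = T_ss + (T₀ − T_ss) e^(−t/τ).
T(1673) = 29.2820 + (25.2880)·0.234472 = 35.2113 °C.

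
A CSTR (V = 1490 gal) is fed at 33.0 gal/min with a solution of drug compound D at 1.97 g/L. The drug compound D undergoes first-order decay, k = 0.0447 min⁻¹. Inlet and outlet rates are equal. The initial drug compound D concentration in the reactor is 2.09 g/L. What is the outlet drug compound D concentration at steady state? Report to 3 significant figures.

Species balance: V dC/dt = Q C_in − Q C − k V C.
Steady state (dC/dt = 0): C_ss = Q C_in/(Q + kV) = C_in/(1 + kV/Q).
C_ss = 33.0·1.97/(33.0 + 0.0447·1490) = 65.010/99.603 = 0.65269 g/L.

0.653 g/L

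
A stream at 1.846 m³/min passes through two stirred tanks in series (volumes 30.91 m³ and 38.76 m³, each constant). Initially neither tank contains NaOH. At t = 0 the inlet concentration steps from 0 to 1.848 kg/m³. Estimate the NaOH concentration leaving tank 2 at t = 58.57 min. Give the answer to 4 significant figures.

Time constants: τᵢ = Vᵢ/Q for each well-mixed tank.
τ₁ = 30.91/1.846 = 16.7443 min; τ₂ = 38.76/1.846 = 20.9967 min.
Solving the cascade with C₁(0)=C₂(0)=0 gives C₂(t) = C_in[1 − (τ₁ e^(−t/τ₁) − τ₂ e^(−t/τ₂))/(τ₁ − τ₂)].
At t = 58.57: e^(−t/τ₁) = 0.0302607, e^(−t/τ₂) = 0.0614532.
C₂ = 1.848·[1 − (16.7443·0.0302607 − 20.9967·0.0614532)/(-4.25244)] = 1.848·0.815724 = 1.50746 kg/m³.

1.507 kg/m³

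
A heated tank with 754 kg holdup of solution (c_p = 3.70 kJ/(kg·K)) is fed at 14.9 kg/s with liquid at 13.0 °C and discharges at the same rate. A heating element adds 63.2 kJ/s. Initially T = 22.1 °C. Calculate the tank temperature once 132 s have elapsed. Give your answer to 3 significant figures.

Energy balance: M c_p dT/dt = ṁ c_p (T_in − T) + 63.2.
Rearrange: dT/dt = (T_ss − T)/τ with τ = M/ṁ = 50.604 s and T_ss = T_in + Q̇/(ṁ c_p) = 14.146 °C.
Solution: T(t) = T_ss + (T₀ − T_ss) e^(−t/τ).
T(132) = 14.146 + (7.9536)·e^(−132/50.604) = 14.146 + (7.9536)·0.073646 = 14.732 °C.

14.7 °C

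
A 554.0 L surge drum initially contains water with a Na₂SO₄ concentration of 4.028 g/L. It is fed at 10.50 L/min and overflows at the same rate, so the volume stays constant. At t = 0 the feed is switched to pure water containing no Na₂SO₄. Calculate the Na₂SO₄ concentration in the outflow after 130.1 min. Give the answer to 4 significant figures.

Unsteady species balance (constant V, well mixed): V dC/dt = Q(C_in − C).
So dC/dt = (C_in − C)/τ with τ = V/Q = 554.0/10.50 = 52.7619 min.
Solution: C(t) = C_in + (C₀ − C_in) e^(−t/τ).
C(130.1) = 0 + (4.028 − 0)·e^(−130.1/52.7619) = 0 + (4.02800)·0.0849414 = 0.342144 g/L.

0.3421 g/L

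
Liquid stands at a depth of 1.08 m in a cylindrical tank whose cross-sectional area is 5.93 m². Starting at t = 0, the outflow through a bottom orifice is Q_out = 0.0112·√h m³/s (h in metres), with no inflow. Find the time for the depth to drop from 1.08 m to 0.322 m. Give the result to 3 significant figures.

With no inflow, A dh/dt = −0.0112 √h.
Separate and integrate: 2(√h − √h₀) = −(0.0112/A) t.
t = 2A(√h₀ − √h)/0.0112 = 2·5.93·(√1.08 − √0.322)/0.0112
  = 11.860 × (1.0392 − 0.56745) / 0.0112 = 499.58 s.

500 s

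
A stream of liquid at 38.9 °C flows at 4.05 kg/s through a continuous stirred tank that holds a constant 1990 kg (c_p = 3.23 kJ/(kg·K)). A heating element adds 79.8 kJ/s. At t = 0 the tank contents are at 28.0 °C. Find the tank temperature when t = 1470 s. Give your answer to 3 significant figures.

M c_p dT/dt = ṁ c_p (T_in − T) + Q̇.
τ = M/ṁ = 491.36 s; T_ss = T_in + Q̇/(ṁ c_p) = 38.9 + 79.8/(4.05·3.23) = 45.000 °C.
Integrating: T(t) = T_ss + (T₀ − T_ss) e^(−t/τ).
T(1470) = 45.000 + (-17.000)·e^(−1470/491.36) = 45.000 + (-17.000)·0.050202 = 44.147 °C.

44.1 °C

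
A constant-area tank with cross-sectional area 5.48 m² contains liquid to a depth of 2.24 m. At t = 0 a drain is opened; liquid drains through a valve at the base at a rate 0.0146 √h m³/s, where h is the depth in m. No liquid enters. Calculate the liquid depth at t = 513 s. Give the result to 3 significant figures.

A dh/dt = −Q_out = −0.0146 √h.
Separate and integrate: 2(√h − √h₀) = −(0.0146/A) t.
√h = √2.24 − 0.0146·513/(2·5.48) = 1.4967 − 0.68338 = 0.81329.
h = 0.81329² = 0.66144 m.

0.661 m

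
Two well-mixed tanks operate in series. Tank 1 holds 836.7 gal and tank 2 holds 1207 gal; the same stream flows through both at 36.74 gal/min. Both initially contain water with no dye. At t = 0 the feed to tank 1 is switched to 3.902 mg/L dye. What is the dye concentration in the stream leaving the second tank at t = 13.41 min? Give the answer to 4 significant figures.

0.3389 mg/L

Each tank obeys Vᵢ dCᵢ/dt = Q(Cᵢ₋₁ − Cᵢ), so τᵢ = Vᵢ/Q.
τ₁ = 836.7/36.74 = 22.7735 min; τ₂ = 1207/36.74 = 32.8525 min.
Solving the cascade with C₁(0)=C₂(0)=0 gives C₂(t) = C_in[1 − (τ₁ e^(−t/τ₁) − τ₂ e^(−t/τ₂))/(τ₁ − τ₂)].
At t = 13.41: e^(−t/τ₁) = 0.554970, e^(−t/τ₂) = 0.664854.
C₂ = 3.902·[1 − (22.7735·0.554970 − 32.8525·0.664854)/(-10.0789)] = 3.902·0.0868623 = 0.338937 mg/L.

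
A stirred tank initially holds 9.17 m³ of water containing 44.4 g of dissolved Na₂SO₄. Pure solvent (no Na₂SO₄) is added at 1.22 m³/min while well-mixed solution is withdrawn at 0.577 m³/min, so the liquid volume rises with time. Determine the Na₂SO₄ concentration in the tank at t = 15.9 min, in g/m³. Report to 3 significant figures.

1.17 g/m³

Let m(t) be the amount of Na₂SO₄. Volume: V(t) = V₀ + (Q_in − Q_out) t = 9.17 + 0.64300 t; V(15.9) = 19.394 m³.
No Na₂SO₄ enters, so dm/dt = −Q_out · (m/V).
Separate: dm/m = −Q_out dt/V(t) ⇒ ln(m/m₀) = −(Q_out/(Q_in−Q_out)) ln(V/V₀).
m = m₀ (V₀/V)^(Q_out/(Q_in−Q_out)) = 44.4 × (9.17/19.394)^(0.89736) = 22.672 g.
C = m/V = 22.672/19.394 = 1.1690 g/m³.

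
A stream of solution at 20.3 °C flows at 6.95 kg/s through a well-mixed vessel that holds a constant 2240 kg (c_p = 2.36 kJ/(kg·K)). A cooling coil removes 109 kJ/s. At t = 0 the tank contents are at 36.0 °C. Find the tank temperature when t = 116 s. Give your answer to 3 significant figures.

M c_p dT/dt = ṁ c_p (T_in − T) − Q̇.
Rearrange: dT/dt = (T_ss − T)/τ with τ = M/ṁ = 322.30 s and T_ss = T_in − Q̇/(ṁ c_p) = 13.654 °C.
This is linear first-order; T(t) = T_ss + (T₀ − T_ss) e^(−t/τ).
T(116) = 13.654 + (22.346)·e^(−116/322.30) = 13.654 + (22.346)·0.69774 = 29.246 °C.

29.2 °C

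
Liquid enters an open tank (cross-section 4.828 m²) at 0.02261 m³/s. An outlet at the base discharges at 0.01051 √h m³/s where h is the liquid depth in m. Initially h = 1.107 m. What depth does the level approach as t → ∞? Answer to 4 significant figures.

Accumulation of liquid (constant cross-section A): A dh/dt = Q_in − 0.01051 √h. At steady state dh/dt = 0:
Q_in = 0.01051 √h_ss ⇒ √h_ss = 0.02261/0.01051 = 2.15128.
h_ss = 2.15128² = 4.62802 m. (Since h₀ = 1.107 m < h_ss, the level will rise toward this value.)

4.628 m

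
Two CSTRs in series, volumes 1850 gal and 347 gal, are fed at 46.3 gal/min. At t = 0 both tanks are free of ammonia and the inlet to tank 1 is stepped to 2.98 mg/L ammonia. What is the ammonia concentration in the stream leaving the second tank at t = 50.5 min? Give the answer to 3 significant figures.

1.94 mg/L

Species balance on tank i: dCᵢ/dt = (Cᵢ₋₁ − Cᵢ)/τᵢ with τᵢ = Vᵢ/Q.
τ₁ = 1850/46.3 = 39.957 min; τ₂ = 347/46.3 = 7.4946 min.
Tank 1: C₁ = C_in(1 − e^(−t/τ₁)). Tank 2 (τ₁ ≠ τ₂): C₂ = C_in[1 − (τ₁ e^(−t/τ₁) − τ₂ e^(−t/τ₂))/(τ₁ − τ₂)].
At t = 50.5: e^(−t/τ₁) = 0.28256, e^(−t/τ₂) = 0.0011848.
C₂ = 2.98·[1 − (39.957·0.28256 − 7.4946·0.0011848)/(32.462)] = 2.98·0.65248 = 1.9444 mg/L.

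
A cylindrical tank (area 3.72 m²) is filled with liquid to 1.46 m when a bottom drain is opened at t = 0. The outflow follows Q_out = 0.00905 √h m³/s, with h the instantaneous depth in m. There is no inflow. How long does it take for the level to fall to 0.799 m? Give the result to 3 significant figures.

258 s

With no inflow, A dh/dt = −0.00905 √h.
This is separable: 2 d(√h)/dt = −0.00905/A, so √h = √h₀ − (0.00905/(2A)) t.
t = 2A(√h₀ − √h)/0.00905 = 2·3.72·(√1.46 − √0.799)/0.00905
  = 7.4400 × (1.2083 − 0.89387) / 0.00905 = 258.50 s.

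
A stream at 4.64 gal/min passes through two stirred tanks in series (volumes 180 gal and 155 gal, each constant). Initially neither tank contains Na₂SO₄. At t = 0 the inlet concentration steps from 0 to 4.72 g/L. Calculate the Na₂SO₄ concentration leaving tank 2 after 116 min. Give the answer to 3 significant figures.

3.92 g/L

Species balance on tank i: dCᵢ/dt = (Cᵢ₋₁ − Cᵢ)/τᵢ with τᵢ = Vᵢ/Q.
τ₁ = 180/4.64 = 38.793 min; τ₂ = 155/4.64 = 33.405 min.
Tank 1: C₁ = C_in(1 − e^(−t/τ₁)). Tank 2 (τ₁ ≠ τ₂): C₂ = C_in[1 − (τ₁ e^(−t/τ₁) − τ₂ e^(−t/τ₂))/(τ₁ − τ₂)].
At t = 116: e^(−t/τ₁) = 0.050276, e^(−t/τ₂) = 0.031039.
C₂ = 4.72·[1 − (38.793·0.050276 − 33.405·0.031039)/(5.3879)] = 4.72·0.83045 = 3.9197 g/L.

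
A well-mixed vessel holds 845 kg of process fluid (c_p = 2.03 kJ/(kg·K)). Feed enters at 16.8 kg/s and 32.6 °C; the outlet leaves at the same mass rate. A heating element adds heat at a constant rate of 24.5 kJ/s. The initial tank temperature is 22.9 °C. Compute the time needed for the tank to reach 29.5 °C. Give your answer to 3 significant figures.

M c_p dT/dt = ṁ c_p (T_in − T) + Q̇.
τ = M/ṁ = 50.298 s; T_ss = T_in + Q̇/(ṁ c_p) = 33.318 °C.
T(t) = T_ss + (T₀ − T_ss) e^(−t/τ). Set T = 29.5:
e^(−t/τ) = (29.5 − 33.318)/(22.9 − 33.318) = 0.36650
t = −50.298 · ln(0.36650) = 50.486 s.

50.5 s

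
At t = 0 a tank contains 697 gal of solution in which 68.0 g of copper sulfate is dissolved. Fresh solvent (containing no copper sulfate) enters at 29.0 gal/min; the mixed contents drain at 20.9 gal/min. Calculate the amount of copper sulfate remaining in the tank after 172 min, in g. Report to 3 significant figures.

4.00 g

Total volume: dV/dt = Q_in − Q_out = 8.1000 gal/min, so V(t) = 697 + 8.1000 t and V(172) = 2090.2 gal.
No copper sulfate enters, so dm/dt = −Q_out · (m/V).
Separate: dm/m = −Q_out dt/V(t) ⇒ ln(m/m₀) = −(Q_out/(Q_in−Q_out)) ln(V/V₀).
m = m₀ (V₀/V)^(Q_out/(Q_in−Q_out)) = 68.0 × (697/2090.2)^(2.5802) = 3.9980 g.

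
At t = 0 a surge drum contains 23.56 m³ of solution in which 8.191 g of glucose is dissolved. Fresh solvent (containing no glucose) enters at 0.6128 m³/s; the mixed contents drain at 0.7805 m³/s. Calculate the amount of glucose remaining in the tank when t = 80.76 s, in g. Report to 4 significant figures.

0.1529 g

Let m(t) be the amount of glucose. Volume: V(t) = V₀ + (Q_in − Q_out) t = 23.56 − 0.167700 t; V(80.76) = 10.0165 m³.
Solute balance: dm/dt = 0 − Q_out C = −Q_out m/V(t).
Separate: dm/m = −Q_out dt/V(t) ⇒ ln(m/m₀) = −(Q_out/(Q_in−Q_out)) ln(V/V₀).
m = m₀ (V₀/V)^(Q_out/(Q_in−Q_out)) = 8.191 × (23.56/10.0165)^(-4.65414) = 0.152940 g.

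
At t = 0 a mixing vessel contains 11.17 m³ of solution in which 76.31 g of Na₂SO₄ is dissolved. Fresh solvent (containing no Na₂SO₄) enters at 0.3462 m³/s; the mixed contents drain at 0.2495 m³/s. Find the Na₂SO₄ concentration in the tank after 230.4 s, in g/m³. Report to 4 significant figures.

0.1346 g/m³

Let m(t) be the amount of Na₂SO₄. Volume: V(t) = V₀ + (Q_in − Q_out) t = 11.17 + 0.0967000 t; V(230.4) = 33.4497 m³.
No Na₂SO₄ enters, so dm/dt = −Q_out · (m/V).
dm/m = −Q_out dt/(V₀ + 0.0967000 t); integrating gives ln(m/m₀) = −(Q_out/(Q_in−Q_out)) ln(V/V₀).
m = m₀ (V₀/V)^(Q_out/(Q_in−Q_out)) = 76.31 × (11.17/33.4497)^(2.58014) = 4.50359 g.
C = m/V = 4.50359/33.4497 = 0.134638 g/m³.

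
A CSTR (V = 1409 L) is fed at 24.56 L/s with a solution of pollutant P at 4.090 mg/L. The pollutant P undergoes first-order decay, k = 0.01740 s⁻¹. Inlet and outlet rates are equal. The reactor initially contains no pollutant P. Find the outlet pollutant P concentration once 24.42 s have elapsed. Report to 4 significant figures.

1.172 mg/L

Species balance: V dC/dt = Q C_in − Q C − k V C.
This is linear with rate a = Q/V + k = 0.0348308 s⁻¹.
C_ss = Q C_in/(Q + kV) = 2.04681 mg/L; C(t) = C_ss + (C₀ − C_ss) e^(−a t).
C(24.42) = 2.04681 + (-2.04681)·e^(−0.0348308·24.42) = 2.04681 + (-2.04681)·0.427172 = 1.17247 mg/L.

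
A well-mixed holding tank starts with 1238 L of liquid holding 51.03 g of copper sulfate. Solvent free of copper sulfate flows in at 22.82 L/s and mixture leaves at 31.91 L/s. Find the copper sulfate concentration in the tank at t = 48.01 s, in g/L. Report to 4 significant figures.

Total volume: dV/dt = Q_in − Q_out = -9.09000 L/s, so V(t) = 1238 − 9.09000 t and V(48.01) = 801.589 L.
Species balance (pure solvent in): dm/dt = −Q_out · m/V(t).
Separate: dm/m = −Q_out dt/V(t) ⇒ ln(m/m₀) = −(Q_out/(Q_in−Q_out)) ln(V/V₀).
m = m₀ (V₀/V)^(Q_out/(Q_in−Q_out)) = 51.03 × (1238/801.589)^(-3.51045) = 11.0959 g.
C = m/V = 11.0959/801.589 = 0.0138424 g/L.

0.01384 g/L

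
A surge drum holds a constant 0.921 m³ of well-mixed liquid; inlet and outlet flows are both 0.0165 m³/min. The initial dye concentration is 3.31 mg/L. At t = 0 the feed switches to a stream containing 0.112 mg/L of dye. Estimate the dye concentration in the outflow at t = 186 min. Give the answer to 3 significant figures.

Accumulation = in − out for the solute gives V dC/dt = Q(C_in − C).
Time constant τ = V/Q = 0.921/0.0165 = 55.818 min.
Solution: C(t) = C_in + (C₀ − C_in) e^(−t/τ).
C(186) = 0.112 + (3.31 − 0.112)·e^(−186/55.818) = 0.112 + (3.1980)·0.035713 = 0.22621 mg/L.

0.226 mg/L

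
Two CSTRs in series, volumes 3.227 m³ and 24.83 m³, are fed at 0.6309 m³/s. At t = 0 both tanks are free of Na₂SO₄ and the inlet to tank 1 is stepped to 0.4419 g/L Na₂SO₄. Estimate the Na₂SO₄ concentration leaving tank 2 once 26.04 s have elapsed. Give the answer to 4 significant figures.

0.1802 g/L

Each tank obeys Vᵢ dCᵢ/dt = Q(Cᵢ₋₁ − Cᵢ), so τᵢ = Vᵢ/Q.
τ₁ = 3.227/0.6309 = 5.11492 s; τ₂ = 24.83/0.6309 = 39.3565 s.
Tank 1: C₁ = C_in(1 − e^(−t/τ₁)). Tank 2 (τ₁ ≠ τ₂): C₂ = C_in[1 − (τ₁ e^(−t/τ₁) − τ₂ e^(−t/τ₂))/(τ₁ − τ₂)].
At t = 26.04: e^(−t/τ₁) = 0.00615190, e^(−t/τ₂) = 0.516002.
C₂ = 0.4419·[1 − (5.11492·0.00615190 − 39.3565·0.516002)/(-34.2416)] = 0.4419·0.407838 = 0.180224 g/L.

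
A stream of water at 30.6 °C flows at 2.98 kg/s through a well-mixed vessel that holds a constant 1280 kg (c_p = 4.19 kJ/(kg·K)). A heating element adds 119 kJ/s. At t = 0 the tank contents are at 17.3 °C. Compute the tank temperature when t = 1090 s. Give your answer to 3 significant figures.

38.3 °C

M c_p dT/dt = ṁ c_p (T_in − T) + Q̇.
Rearrange: dT/dt = (T_ss − T)/τ with τ = M/ṁ = 429.53 s and T_ss = T_in + Q̇/(ṁ c_p) = 40.131 °C.
T approaches T_ss exponentially: T(t) = T_ss + (T₀ − T_ss) e^(−t/τ).
T(1090) = 40.131 + (-22.831)·e^(−1090/429.53) = 40.131 + (-22.831)·0.079051 = 38.326 °C.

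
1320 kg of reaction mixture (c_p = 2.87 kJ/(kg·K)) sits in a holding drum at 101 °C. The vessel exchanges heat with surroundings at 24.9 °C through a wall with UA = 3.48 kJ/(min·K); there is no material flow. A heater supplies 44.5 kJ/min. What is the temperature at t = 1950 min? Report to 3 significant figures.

48.2 °C

Unsteady energy balance on the tank contents: M c_p dT/dt = −UA(T − T_amb) + Q̇.
dT/dt = (T_ss − T)/τ with T_ss = T_amb + Q̇/UA = 24.9 + 44.5/3.48 = 37.687 °C, τ = M c_p/UA = 1320·2.87/3.48 = 1088.6 min.
T approaches T_ss exponentially: T(t) = T_ss + (T₀ − T_ss) e^(−t/τ).
T(1950) = 37.687 + (63.313)·0.16675 = 48.245 °C.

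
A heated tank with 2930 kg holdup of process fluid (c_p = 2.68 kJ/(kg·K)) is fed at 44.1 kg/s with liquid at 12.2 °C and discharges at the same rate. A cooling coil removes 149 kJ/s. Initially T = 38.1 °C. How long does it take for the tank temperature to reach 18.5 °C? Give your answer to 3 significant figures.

M c_p dT/dt = ṁ c_p (T_in − T) − Q̇.
τ = M/ṁ = 66.440 s; T_ss = T_in − Q̇/(ṁ c_p) = 10.939 °C.
T(t) = T_ss + (T₀ − T_ss) e^(−t/τ). Set T = 18.5:
e^(−t/τ) = (18.5 − 10.939)/(38.1 − 10.939) = 0.27837
t = −66.440 · ln(0.27837) = 84.964 s.

85.0 s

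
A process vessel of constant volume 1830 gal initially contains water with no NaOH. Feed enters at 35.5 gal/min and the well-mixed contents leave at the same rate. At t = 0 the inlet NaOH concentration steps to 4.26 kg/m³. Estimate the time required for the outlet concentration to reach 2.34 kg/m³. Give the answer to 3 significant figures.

Mass balance on the solute (V constant): V dC/dt = Q(C_in − C), so τ = V/Q = 51.549 min.
C(t) = C_in + (C₀ − C_in) e^(−t/τ). Set C = 2.34 and solve for t:
e^(−t/τ) = (C − C_in)/(C₀ − C_in) = (2.34 − 4.26)/(0 − 4.26) = 0.45070
t = −τ ln(…) = 51.549 × 0.79694 = 41.082 min.

41.1 min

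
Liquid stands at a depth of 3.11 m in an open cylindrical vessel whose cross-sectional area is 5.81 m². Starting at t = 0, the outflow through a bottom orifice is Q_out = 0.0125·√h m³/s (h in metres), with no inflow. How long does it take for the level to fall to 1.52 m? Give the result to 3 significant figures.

493 s

With no inflow, A dh/dt = −0.0125 √h.
Separate and integrate: 2(√h − √h₀) = −(0.0125/A) t.
t = 2A(√h₀ − √h)/0.0125 = 2·5.81·(√3.11 − √1.52)/0.0125
  = 11.620 × (1.7635 − 1.2329) / 0.0125 = 493.28 s.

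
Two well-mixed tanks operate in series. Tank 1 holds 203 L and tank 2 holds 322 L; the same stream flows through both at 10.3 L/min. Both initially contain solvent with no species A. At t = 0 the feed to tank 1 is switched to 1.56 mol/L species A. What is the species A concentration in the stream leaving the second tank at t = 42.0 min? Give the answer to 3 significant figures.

Each tank obeys Vᵢ dCᵢ/dt = Q(Cᵢ₋₁ − Cᵢ), so τᵢ = Vᵢ/Q.
τ₁ = 203/10.3 = 19.709 min; τ₂ = 322/10.3 = 31.262 min.
Tank 1: C₁ = C_in(1 − e^(−t/τ₁)). Tank 2 (τ₁ ≠ τ₂): C₂ = C_in[1 − (τ₁ e^(−t/τ₁) − τ₂ e^(−t/τ₂))/(τ₁ − τ₂)].
At t = 42.0: e^(−t/τ₁) = 0.11871, e^(−t/τ₂) = 0.26094.
C₂ = 1.56·[1 − (19.709·0.11871 − 31.262·0.26094)/(-11.553)] = 1.56·0.49645 = 0.77446 mol/L.

0.774 mol/L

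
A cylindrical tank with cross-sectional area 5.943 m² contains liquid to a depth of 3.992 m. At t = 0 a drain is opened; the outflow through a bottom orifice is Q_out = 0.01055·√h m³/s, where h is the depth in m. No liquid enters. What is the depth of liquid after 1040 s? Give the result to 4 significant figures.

With no inflow, A dh/dt = −0.01055 √h.
Separate and integrate: 2(√h − √h₀) = −(0.01055/A) t.
√h = √3.992 − 0.01055·1040/(2·5.943) = 1.99800 − 0.923103 = 1.07490.
h = 1.07490² = 1.15540 m.

1.155 m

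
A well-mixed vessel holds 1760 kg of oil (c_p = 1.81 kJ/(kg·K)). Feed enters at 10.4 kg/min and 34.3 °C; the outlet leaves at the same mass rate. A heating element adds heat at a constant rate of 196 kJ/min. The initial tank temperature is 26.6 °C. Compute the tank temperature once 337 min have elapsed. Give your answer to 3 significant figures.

M c_p dT/dt = ṁ c_p (T_in − T) + Q̇.
Rearrange: dT/dt = (T_ss − T)/τ with τ = M/ṁ = 169.23 min and T_ss = T_in + Q̇/(ṁ c_p) = 44.712 °C.
Integrating: T(t) = T_ss + (T₀ − T_ss) e^(−t/τ).
T(337) = 44.712 + (-18.112)·e^(−337/169.23) = 44.712 + (-18.112)·0.13651 = 42.240 °C.

42.2 °C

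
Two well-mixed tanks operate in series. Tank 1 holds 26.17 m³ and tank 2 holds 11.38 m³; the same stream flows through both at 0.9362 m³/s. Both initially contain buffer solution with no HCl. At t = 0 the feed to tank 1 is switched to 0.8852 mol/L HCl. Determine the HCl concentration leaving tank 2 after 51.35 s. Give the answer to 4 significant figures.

Each tank obeys Vᵢ dCᵢ/dt = Q(Cᵢ₋₁ − Cᵢ), so τᵢ = Vᵢ/Q.
τ₁ = 26.17/0.9362 = 27.9534 s; τ₂ = 11.38/0.9362 = 12.1555 s.
Tank 1: C₁ = C_in(1 − e^(−t/τ₁)). Tank 2 (τ₁ ≠ τ₂): C₂ = C_in[1 − (τ₁ e^(−t/τ₁) − τ₂ e^(−t/τ₂))/(τ₁ − τ₂)].
At t = 51.35: e^(−t/τ₁) = 0.159297, e^(−t/τ₂) = 0.0146339.
C₂ = 0.8852·[1 − (27.9534·0.159297 − 12.1555·0.0146339)/(15.7979)] = 0.8852·0.729393 = 0.645659 mol/L.

0.6457 mol/L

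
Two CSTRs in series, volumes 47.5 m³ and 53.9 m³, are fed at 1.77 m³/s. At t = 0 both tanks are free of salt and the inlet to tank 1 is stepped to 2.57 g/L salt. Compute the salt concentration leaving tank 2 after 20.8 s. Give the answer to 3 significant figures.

0.425 g/L

Species balance on tank i: dCᵢ/dt = (Cᵢ₋₁ − Cᵢ)/τᵢ with τᵢ = Vᵢ/Q.
τ₁ = 47.5/1.77 = 26.836 s; τ₂ = 53.9/1.77 = 30.452 s.
Solving the cascade with C₁(0)=C₂(0)=0 gives C₂(t) = C_in[1 − (τ₁ e^(−t/τ₁) − τ₂ e^(−t/τ₂))/(τ₁ − τ₂)].
At t = 20.8: e^(−t/τ₁) = 0.46067, e^(−t/τ₂) = 0.50508.
C₂ = 2.57·[1 − (26.836·0.46067 − 30.452·0.50508)/(-3.6158)] = 2.57·0.16533 = 0.42490 g/L.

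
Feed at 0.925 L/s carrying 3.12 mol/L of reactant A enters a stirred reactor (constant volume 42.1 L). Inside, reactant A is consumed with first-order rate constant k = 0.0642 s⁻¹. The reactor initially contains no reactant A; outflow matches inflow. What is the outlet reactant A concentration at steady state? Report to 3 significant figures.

V dC/dt = Q(C_in − C) − k V C.
At steady state: 0 = Q C_in − (Q + kV) C_ss, so C_ss = Q C_in/(Q + kV).
C_ss = 0.925·3.12/(0.925 + 0.0642·42.1) = 2.8860/3.6278 = 0.79552 mol/L.

0.796 mol/L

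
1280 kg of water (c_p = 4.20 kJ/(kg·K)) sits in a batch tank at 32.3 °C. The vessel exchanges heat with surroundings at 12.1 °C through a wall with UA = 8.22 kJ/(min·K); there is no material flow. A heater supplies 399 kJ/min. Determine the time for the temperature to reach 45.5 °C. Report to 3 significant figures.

410 min

Lumped-capacitance energy balance: M c_p dT/dt = UA(T_amb − T) + Q̇.
τ = M c_p/UA = 654.01 min; T_ss = T_amb + Q̇/UA = 12.1 + 399/8.22 = 60.640 °C.
T(t) = T_ss + (T₀ − T_ss)e^(−t/τ); set T = 45.5:
t = −τ ln[(T − T_ss)/(T₀ − T_ss)] = −654.01 · ln(0.53423) = 410.02 min.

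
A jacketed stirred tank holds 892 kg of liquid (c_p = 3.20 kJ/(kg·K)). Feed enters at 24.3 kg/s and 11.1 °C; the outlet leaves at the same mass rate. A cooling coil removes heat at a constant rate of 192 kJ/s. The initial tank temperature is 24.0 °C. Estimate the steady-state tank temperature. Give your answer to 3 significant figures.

8.63 °C

M c_p dT/dt = ṁ c_p (T_in − T) − Q̇.
At steady state dT/dt = 0 ⇒ T_ss = T_in − Q̇/(ṁ c_p) = 11.1 − 192/(24.3·3.20) = 8.6309 °C.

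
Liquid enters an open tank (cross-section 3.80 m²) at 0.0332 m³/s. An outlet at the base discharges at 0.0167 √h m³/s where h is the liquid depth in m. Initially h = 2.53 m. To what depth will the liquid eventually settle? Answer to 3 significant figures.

Level balance: A dh/dt = 0.0332 − 0.0167 √h. Setting dh/dt = 0:
Q_in = 0.0167 √h_ss ⇒ √h_ss = 0.0332/0.0167 = 1.9880.
h_ss = 1.9880² = 3.9522 m. (Since h₀ = 2.53 m < h_ss, the level will rise toward this value.)

3.95 m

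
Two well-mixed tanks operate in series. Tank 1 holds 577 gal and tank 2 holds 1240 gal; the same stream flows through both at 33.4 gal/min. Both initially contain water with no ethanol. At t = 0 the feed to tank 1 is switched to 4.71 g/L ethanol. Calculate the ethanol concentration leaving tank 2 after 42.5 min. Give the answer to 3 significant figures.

2.26 g/L

Species balance on tank i: dCᵢ/dt = (Cᵢ₋₁ − Cᵢ)/τᵢ with τᵢ = Vᵢ/Q.
τ₁ = 577/33.4 = 17.275 min; τ₂ = 1240/33.4 = 37.126 min.
Tank 1: C₁ = C_in(1 − e^(−t/τ₁)). Tank 2 (τ₁ ≠ τ₂): C₂ = C_in[1 − (τ₁ e^(−t/τ₁) − τ₂ e^(−t/τ₂))/(τ₁ − τ₂)].
At t = 42.5: e^(−t/τ₁) = 0.085423, e^(−t/τ₂) = 0.31830.
C₂ = 4.71·[1 − (17.275·0.085423 − 37.126·0.31830)/(-19.850)] = 4.71·0.47903 = 2.2562 g/L.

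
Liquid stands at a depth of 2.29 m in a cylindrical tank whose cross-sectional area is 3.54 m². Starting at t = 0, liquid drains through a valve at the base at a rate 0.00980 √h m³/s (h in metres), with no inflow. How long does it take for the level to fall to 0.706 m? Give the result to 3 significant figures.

486 s

A dh/dt = −Q_out = −0.00980 √h.
∫ h^(−1/2) dh = −(0.00980/A) ∫ dt, giving 2√h = 2√h₀ − (0.00980/A) t.
t = 2A(√h₀ − √h)/0.00980 = 2·3.54·(√2.29 − √0.706)/0.00980
  = 7.0800 × (1.5133 − 0.84024) / 0.00980 = 486.23 s.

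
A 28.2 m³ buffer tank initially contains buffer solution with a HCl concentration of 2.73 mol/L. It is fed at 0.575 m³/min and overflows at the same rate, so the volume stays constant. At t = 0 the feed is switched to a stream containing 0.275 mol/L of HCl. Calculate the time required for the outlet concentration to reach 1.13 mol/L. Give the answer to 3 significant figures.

51.7 min

Species balance: V dC/dt = Q(C_in − C) ⇒ τ = V/Q = 49.043 min.
C(t) = C_in + (C₀ − C_in) e^(−t/τ). Set C = 1.13 and solve for t:
e^(−t/τ) = (C − C_in)/(C₀ − C_in) = (1.13 − 0.275)/(2.73 − 0.275) = 0.34827
t = −τ ln(…) = 49.043 × 1.0548 = 51.730 min.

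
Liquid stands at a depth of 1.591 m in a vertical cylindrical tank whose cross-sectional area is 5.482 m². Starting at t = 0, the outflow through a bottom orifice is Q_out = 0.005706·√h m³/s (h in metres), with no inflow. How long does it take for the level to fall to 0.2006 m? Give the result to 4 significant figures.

A dh/dt = −Q_out = −0.005706 √h.
This is separable: 2 d(√h)/dt = −0.005706/A, so √h = √h₀ − (0.005706/(2A)) t.
t = 2A(√h₀ − √h)/0.005706 = 2·5.482·(√1.591 − √0.2006)/0.005706
  = 10.9640 × (1.26135 − 0.447884) / 0.005706 = 1563.06 s.

1563 s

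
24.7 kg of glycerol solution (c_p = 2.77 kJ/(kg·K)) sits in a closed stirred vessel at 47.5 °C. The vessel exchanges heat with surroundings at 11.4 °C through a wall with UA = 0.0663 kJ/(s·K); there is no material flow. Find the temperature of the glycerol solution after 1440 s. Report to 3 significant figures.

Lumped-capacitance energy balance: M c_p dT/dt = UA(T_amb − T).
dT/dt = (T_ss − T)/τ with T_ss = T_amb = 11.400 °C, τ = M c_p/UA = 24.7·2.77/0.0663 = 1032.0 s.
Solution: T(t) = T_ss + (T₀ − T_ss) e^(−t/τ).
T(1440) = 11.400 + (36.100)·0.24773 = 20.343 °C.

20.3 °C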